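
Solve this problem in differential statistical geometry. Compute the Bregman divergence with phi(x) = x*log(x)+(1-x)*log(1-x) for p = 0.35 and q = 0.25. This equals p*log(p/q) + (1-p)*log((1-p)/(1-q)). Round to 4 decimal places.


Bregman divergence with negative entropy generator:
D = p*log(p/q) + (1-p)*log((1-p)/(1-q)).
p = 0.35, q = 0.25.
p*log(p/q) = 0.35*log(0.35/0.25) = 0.117765.
(1-p)*log((1-p)/(1-q)) = 0.65*log(0.65/0.75) = -0.093016.
D = 0.117765 + -0.093016 = 0.0247

0.0247


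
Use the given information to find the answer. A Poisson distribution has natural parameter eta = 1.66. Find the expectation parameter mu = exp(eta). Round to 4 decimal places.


Expectation parameter for Poisson exponential family:
mu = exp(eta).
eta = 1.66.
mu = exp(1.66) = 5.2593

5.2593


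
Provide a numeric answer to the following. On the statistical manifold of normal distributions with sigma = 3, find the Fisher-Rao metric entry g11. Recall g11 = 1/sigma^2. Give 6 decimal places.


For the 2-parameter normal family, the Fisher metric has:
  g11 = 1/sigma^2, g22 = 2/sigma^2.
sigma = 3, sigma^2 = 9.
g11 = 0.111111

0.111111


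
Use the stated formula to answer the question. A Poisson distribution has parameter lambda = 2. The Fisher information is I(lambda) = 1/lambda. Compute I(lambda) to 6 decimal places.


Fisher information for Poisson: I(lambda) = 1/lambda.
lambda = 2.
I(lambda) = 1/2 = 0.500000

0.500000


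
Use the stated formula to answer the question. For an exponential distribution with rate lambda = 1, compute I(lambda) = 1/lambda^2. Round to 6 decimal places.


Fisher information for exponential: I(lambda) = 1/lambda^2.
lambda = 1, lambda^2 = 1.
I = 1/1 = 1.000000

1.000000


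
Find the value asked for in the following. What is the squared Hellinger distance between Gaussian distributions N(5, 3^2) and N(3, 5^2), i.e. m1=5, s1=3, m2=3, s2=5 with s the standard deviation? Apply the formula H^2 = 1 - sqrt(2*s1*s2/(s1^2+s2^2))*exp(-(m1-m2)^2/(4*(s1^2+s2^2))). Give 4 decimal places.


Squared Hellinger distance for Gaussians:
H^2 = 1 - sqrt(2*s1*s2/(s1^2+s2^2)) * exp(-(m1-m2)^2/(4*(s1^2+s2^2))).
s1^2 = 9, s2^2 = 25, s1^2+s2^2 = 34.
sqrt(2*3*5/(34)) = 0.939336.
(m1-m2)^2 = (2)^2 = 4.
exp(-4/(4*34)) = exp(-0.029412) = 0.971017.
H^2 = 1 - 0.939336*0.971017 = 0.0879

0.0879


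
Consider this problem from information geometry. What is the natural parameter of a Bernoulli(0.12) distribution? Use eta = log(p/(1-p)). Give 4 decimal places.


Natural parameter for Bernoulli: eta = log(p/(1-p)).
p = 0.12, 1-p = 0.88.
p/(1-p) = 0.136364.
eta = log(0.136364) = -1.9924

-1.9924


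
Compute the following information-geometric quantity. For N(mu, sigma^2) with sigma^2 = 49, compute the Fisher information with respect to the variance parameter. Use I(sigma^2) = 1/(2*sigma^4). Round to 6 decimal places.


Fisher information for variance: I(sigma^2) = 1/(2*sigma^4).
sigma^2 = 49, so sigma^4 = 2401.
I = 1/(2*2401) = 1/4802 = 0.000208

0.000208


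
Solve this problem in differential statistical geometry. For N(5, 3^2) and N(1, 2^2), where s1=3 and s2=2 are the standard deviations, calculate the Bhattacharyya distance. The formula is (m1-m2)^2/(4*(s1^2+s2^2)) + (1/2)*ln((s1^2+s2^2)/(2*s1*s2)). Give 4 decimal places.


Bhattacharyya distance between two Gaussians:
DB = (m1-m2)^2/(4*(s1^2+s2^2)) + (1/2)*ln((s1^2+s2^2)/(2*s1*s2)).
(m1-m2)^2 = (4)^2 = 16.
s1^2+s2^2 = 9 + 4 = 13.
term1 = 16/52 = 0.307692.
term2 = 0.5*ln(13/12.0) = 0.040021.
DB = 0.307692 + 0.040021 = 0.3477

0.3477


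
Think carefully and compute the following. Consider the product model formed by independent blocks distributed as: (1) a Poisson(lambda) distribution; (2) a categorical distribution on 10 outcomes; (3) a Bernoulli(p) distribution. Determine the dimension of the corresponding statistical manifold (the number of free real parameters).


The dimension of a statistical manifold equals the number of free
(independent) real parameters of the model. For a product of independent
blocks the parameter counts add.
- Poisson (lambda): 1.
- categorical on 10 outcomes (probabilities sum to 1): 10-1 = 9.
- Bernoulli (p): 1.
Total = 1 + 9 + 1 = 11.
Dimension = 11

11


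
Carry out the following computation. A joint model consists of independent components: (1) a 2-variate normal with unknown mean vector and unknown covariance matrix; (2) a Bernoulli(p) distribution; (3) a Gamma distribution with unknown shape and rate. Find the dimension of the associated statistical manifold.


The dimension of a statistical manifold equals the number of free
(independent) real parameters of the model. For a product of independent
blocks the parameter counts add.
- 2-variate normal: 2 (mean) + 2*3/2 = 3 (symmetric covariance) = 5.
- Bernoulli (p): 1.
- Gamma (shape, rate): 2.
Total = 5 + 1 + 2 = 8.
Dimension = 8

8


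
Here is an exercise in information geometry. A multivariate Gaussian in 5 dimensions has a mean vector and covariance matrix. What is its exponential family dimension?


Exponential family dimension calculation:
For 5-dim MVN: mean has 5 params, covariance has 5*6/2 = 15 unique entries.
Total dim = 5 + 15 = 20.

20


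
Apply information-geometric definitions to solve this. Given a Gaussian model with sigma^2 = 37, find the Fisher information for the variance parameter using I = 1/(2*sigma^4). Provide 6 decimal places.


Fisher information for variance: I(sigma^2) = 1/(2*sigma^4).
sigma^2 = 37, so sigma^4 = 1369.
I = 1/(2*1369) = 1/2738 = 0.000365

0.000365


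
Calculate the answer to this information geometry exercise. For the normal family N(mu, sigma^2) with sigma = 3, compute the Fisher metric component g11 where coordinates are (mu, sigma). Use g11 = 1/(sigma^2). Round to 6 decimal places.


For the 2-parameter normal family, the Fisher metric has:
  g11 = 1/sigma^2, g22 = 2/sigma^2.
sigma = 3, sigma^2 = 9.
g11 = 0.111111

0.111111


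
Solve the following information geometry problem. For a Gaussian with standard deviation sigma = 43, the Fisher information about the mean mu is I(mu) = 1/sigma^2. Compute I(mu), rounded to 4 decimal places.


The Fisher information for the mean of a normal distribution is I(mu) = 1/sigma^2.
sigma = 43, so sigma^2 = 1849.
I(mu) = 1/1849 = 0.0005

0.0005


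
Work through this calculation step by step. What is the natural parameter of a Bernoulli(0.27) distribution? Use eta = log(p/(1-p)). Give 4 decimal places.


Natural parameter for Bernoulli: eta = log(p/(1-p)).
p = 0.27, 1-p = 0.73.
p/(1-p) = 0.369863.
eta = log(0.369863) = -0.9946

-0.9946


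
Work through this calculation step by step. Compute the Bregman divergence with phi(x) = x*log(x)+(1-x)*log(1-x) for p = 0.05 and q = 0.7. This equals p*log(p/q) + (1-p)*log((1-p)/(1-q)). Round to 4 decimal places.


Bregman divergence with negative entropy generator:
D = p*log(p/q) + (1-p)*log((1-p)/(1-q)).
p = 0.05, q = 0.7.
p*log(p/q) = 0.05*log(0.05/0.7) = -0.131953.
(1-p)*log((1-p)/(1-q)) = 0.95*log(0.95/0.3) = 1.095046.
D = -0.131953 + 1.095046 = 0.9631

0.9631


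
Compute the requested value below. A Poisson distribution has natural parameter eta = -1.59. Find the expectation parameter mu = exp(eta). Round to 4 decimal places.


Expectation parameter for Poisson exponential family:
mu = exp(eta).
eta = -1.59.
mu = exp(-1.59) = 0.2039

0.2039


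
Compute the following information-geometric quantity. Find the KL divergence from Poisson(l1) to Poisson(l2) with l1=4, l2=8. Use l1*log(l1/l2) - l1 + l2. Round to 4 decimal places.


KL divergence for Poisson:
KL = l1*log(l1/l2) - l1 + l2.
l1 = 4, l2 = 8.
log(4/8) = -0.693147.
l1*log(l1/l2) = 4 * -0.693147 = -2.772589.
KL = -2.772589 - 4 + 8 = 1.2274

1.2274


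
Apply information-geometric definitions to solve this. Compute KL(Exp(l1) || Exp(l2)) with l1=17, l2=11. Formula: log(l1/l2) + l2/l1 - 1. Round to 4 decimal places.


KL divergence for exponential family:
KL = log(l1/l2) + l2/l1 - 1.
log(17/11) = 0.435318.
11/17 = 0.647059.
KL = 0.435318 + 0.647059 - 1 = 0.0824

0.0824


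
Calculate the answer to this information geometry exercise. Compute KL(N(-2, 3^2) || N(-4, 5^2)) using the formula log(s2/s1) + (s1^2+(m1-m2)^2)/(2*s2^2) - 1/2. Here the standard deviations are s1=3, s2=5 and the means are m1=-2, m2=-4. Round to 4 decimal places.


KL divergence between normal distributions:
KL = log(s2/s1) + (s1^2 + (m1-m2)^2)/(2*s2^2) - 1/2.
log(5/3) = 0.510826.
(3^2 + (-2--4)^2)/(2*5^2) = (9 + 4)/50 = 0.26.
KL = 0.510826 + 0.26 - 0.5 = 0.2708

0.2708


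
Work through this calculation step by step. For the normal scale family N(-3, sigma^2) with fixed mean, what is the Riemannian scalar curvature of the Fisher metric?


This family has a single free parameter, so its statistical manifold
is 1-dimensional. The Riemann curvature tensor of any 1-dimensional
Riemannian manifold vanishes identically, so R = 0.

0


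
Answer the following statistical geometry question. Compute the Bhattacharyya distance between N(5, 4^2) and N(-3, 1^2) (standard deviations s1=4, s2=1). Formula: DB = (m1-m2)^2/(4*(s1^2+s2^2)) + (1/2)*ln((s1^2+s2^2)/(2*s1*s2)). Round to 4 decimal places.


Bhattacharyya distance between two Gaussians:
DB = (m1-m2)^2/(4*(s1^2+s2^2)) + (1/2)*ln((s1^2+s2^2)/(2*s1*s2)).
(m1-m2)^2 = (8)^2 = 64.
s1^2+s2^2 = 16 + 1 = 17.
term1 = 64/68 = 0.941176.
term2 = 0.5*ln(17/8.0) = 0.376886.
DB = 0.941176 + 0.376886 = 1.3181

1.3181


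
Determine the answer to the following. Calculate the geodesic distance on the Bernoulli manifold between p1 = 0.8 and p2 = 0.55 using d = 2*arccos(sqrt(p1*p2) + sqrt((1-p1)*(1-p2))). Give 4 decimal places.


Geodesic distance on Bernoulli manifold:
d(p1,p2) = 2*arccos(sqrt(p1*p2) + sqrt((1-p1)*(1-p2))).
sqrt(p1*p2) = sqrt(0.8*0.55) = 0.663325.
sqrt((1-p1)*(1-p2)) = sqrt(0.2*0.45) = 0.3.
arg = 0.663325 + 0.3 = 0.963325.
d = 2*arccos(0.963325) = 0.5433

0.5433


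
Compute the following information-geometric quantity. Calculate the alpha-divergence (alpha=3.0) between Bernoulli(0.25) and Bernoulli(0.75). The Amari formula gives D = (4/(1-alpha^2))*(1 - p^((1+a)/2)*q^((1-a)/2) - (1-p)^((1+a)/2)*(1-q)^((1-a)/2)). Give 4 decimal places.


Amari alpha-divergence:
D = (4/(1-alpha^2))*(1 - p^((1+a)/2)*q^((1-a)/2) - (1-p)^((1+a)/2)*(1-q)^((1-a)/2)).
alpha = 3.0, p = 0.25, q = 0.75.
e1 = (1+alpha)/2 = 2.0, e2 = (1-alpha)/2 = -1.0.
t1 = p^e1 * q^e2 = 0.25^2.0 * 0.75^-1.0 = 0.083333.
t2 = (1-p)^e1 * (1-q)^e2 = 0.75^2.0 * 0.25^-1.0 = 2.25.
4/(1-alpha^2) = -0.5.
D = -0.5*(1 - 0.083333 - 2.25) = 0.6667

0.6667


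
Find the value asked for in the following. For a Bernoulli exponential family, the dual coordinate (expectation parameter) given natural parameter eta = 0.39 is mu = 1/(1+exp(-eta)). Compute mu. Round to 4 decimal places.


Dual coordinate (expectation parameter) for Bernoulli:
mu = 1/(1+exp(-eta)).
eta = 0.39.
exp(-eta) = exp(-0.39) = 0.677057.
mu = 1/(1+0.677057) = 0.5963

0.5963


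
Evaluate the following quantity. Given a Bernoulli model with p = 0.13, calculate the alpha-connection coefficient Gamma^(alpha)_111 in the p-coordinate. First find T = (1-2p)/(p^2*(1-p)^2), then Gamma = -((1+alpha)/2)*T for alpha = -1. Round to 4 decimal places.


Skewness (Amari-Chentsov) tensor: T = (1-2p)/(p^2*(1-p)^2).
p = 0.13, 1-2p = 0.74, p^2 = 0.0169, (1-p)^2 = 0.7569.
T = 0.74/(0.0169 * 0.7569) = 57.850419.
In the p-coordinate, Gamma^(alpha) = Gamma^(0) - (alpha/2)*T with Gamma^(0) = (1/2)*g'(p) = -T/2,
so Gamma^(alpha) = -((1+alpha)/2)*T.
alpha = -1, -(1+alpha)/2 = 0.0.
Gamma = 0.0 * 57.850419 = 0.0000

0.0000


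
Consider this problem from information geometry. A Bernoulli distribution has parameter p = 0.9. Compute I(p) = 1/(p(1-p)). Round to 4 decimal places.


For Bernoulli(p), Fisher information is I(p) = 1/(p*(1-p)).
p = 0.9, 1-p = 0.1.
p*(1-p) = 0.09.
I(p) = 1/0.09 = 11.1111

11.1111


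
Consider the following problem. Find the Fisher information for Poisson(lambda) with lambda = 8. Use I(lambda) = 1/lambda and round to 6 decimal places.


Fisher information for Poisson: I(lambda) = 1/lambda.
lambda = 8.
I(lambda) = 1/8 = 0.125000

0.125000


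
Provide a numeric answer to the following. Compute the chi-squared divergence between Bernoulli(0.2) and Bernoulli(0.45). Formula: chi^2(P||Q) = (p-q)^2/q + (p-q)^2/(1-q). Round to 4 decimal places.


Chi-squared divergence between Bernoulli distributions:
chi^2 = (p-q)^2/q + (p-q)^2/(1-q).
p = 0.2, q = 0.45, p-q = -0.25.
(p-q)^2 = 0.0625.
term1 = 0.0625/0.45 = 0.138889.
term2 = 0.0625/0.55 = 0.113636.
chi^2 = 0.138889 + 0.113636 = 0.2525

0.2525


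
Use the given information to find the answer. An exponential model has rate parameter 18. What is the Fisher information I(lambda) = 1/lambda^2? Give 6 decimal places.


Fisher information for exponential: I(lambda) = 1/lambda^2.
lambda = 18, lambda^2 = 324.
I = 1/324 = 0.003086

0.003086


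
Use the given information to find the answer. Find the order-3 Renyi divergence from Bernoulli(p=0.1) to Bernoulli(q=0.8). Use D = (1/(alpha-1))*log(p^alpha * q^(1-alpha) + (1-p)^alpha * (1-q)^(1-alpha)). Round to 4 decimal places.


Renyi divergence of order alpha between Bernoulli distributions:
D = (1/(alpha-1))*log(p^alpha * q^(1-alpha) + (1-p)^alpha * (1-q)^(1-alpha)).
alpha = 3, p = 0.1, q = 0.8.
p^alpha * q^(1-alpha) = 0.1^3 * 0.8^-2 = 0.001563.
(1-p)^alpha * (1-q)^(1-alpha) = 0.9^3 * 0.2^-2 = 18.225.
sum = 0.001563 + 18.225 = 18.226563.
D = (1/2)*log(18.226563) = 1.4514

1.4514


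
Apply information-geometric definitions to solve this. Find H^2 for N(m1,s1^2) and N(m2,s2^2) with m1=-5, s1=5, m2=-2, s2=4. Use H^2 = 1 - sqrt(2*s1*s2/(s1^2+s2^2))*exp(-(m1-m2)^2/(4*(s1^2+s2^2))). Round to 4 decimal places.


Squared Hellinger distance for Gaussians:
H^2 = 1 - sqrt(2*s1*s2/(s1^2+s2^2)) * exp(-(m1-m2)^2/(4*(s1^2+s2^2))).
s1^2 = 25, s2^2 = 16, s1^2+s2^2 = 41.
sqrt(2*5*4/(41)) = 0.98773.
(m1-m2)^2 = (-3)^2 = 9.
exp(-9/(4*41)) = exp(-0.054878) = 0.946601.
H^2 = 1 - 0.98773*0.946601 = 0.0650

0.0650


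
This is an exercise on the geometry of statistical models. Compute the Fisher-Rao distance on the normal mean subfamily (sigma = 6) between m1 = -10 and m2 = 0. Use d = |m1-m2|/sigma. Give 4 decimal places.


On the fixed-variance normal subfamily, geodesic distance = |m1-m2|/sigma.
|-10 - 0| = 10.
sigma = 6.
d = 10/6 = 1.6667

1.6667


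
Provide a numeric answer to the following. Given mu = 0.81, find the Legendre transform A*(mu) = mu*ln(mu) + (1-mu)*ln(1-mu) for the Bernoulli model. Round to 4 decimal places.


Legendre transform for Bernoulli:
A*(mu) = mu*log(mu) + (1-mu)*log(1-mu).
mu = 0.81, 1-mu = 0.19.
mu*log(mu) = 0.81*log(0.81) = -0.170684.
(1-mu)*log(1-mu) = 0.19*log(0.19) = -0.315539.
A* = -0.170684 + -0.315539 = -0.4862

-0.4862


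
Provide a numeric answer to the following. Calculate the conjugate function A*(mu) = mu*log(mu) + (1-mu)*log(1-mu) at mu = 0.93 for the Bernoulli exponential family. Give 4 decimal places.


Legendre transform for Bernoulli:
A*(mu) = mu*log(mu) + (1-mu)*log(1-mu).
mu = 0.93, 1-mu = 0.07.
mu*log(mu) = 0.93*log(0.93) = -0.067491.
(1-mu)*log(1-mu) = 0.07*log(0.07) = -0.186148.
A* = -0.067491 + -0.186148 = -0.2536

-0.2536


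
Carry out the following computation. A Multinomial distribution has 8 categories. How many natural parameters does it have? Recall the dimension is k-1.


Exponential family dimension calculation:
For Multinomial with k=8 categories, dim = k-1 = 7.

7


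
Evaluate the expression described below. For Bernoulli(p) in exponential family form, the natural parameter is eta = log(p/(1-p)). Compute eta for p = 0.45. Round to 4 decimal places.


Natural parameter for Bernoulli: eta = log(p/(1-p)).
p = 0.45, 1-p = 0.55.
p/(1-p) = 0.818182.
eta = log(0.818182) = -0.2007

-0.2007


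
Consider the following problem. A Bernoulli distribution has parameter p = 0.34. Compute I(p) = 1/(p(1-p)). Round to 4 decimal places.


For Bernoulli(p), Fisher information is I(p) = 1/(p*(1-p)).
p = 0.34, 1-p = 0.66.
p*(1-p) = 0.2244.
I(p) = 1/0.2244 = 4.4563

4.4563


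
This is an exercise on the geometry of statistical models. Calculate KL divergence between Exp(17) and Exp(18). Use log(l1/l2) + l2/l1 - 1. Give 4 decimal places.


KL divergence for exponential family:
KL = log(l1/l2) + l2/l1 - 1.
log(17/18) = -0.057158.
18/17 = 1.058824.
KL = -0.057158 + 1.058824 - 1 = 0.0017

0.0017


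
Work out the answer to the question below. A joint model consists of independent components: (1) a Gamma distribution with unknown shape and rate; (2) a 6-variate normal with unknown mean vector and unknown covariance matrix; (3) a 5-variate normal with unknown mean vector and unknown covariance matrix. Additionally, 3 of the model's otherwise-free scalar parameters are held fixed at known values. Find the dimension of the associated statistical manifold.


The dimension of a statistical manifold equals the number of free
(independent) real parameters of the model. For a product of independent
blocks the parameter counts add.
- Gamma (shape, rate): 2.
- 6-variate normal: 6 (mean) + 6*7/2 = 21 (symmetric covariance) = 27.
- 5-variate normal: 5 (mean) + 5*6/2 = 15 (symmetric covariance) = 20.
Total = 2 + 27 + 20 = 49.
3 parameter(s) fixed at known values: 49 - 3 = 46.
Dimension = 46

46


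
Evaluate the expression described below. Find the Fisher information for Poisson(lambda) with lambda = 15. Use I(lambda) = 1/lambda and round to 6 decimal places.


Fisher information for Poisson: I(lambda) = 1/lambda.
lambda = 15.
I(lambda) = 1/15 = 0.066667

0.066667


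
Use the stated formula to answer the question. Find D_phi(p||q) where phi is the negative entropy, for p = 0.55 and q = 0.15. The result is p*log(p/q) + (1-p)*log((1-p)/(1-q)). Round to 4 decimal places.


Bregman divergence with negative entropy generator:
D = p*log(p/q) + (1-p)*log((1-p)/(1-q)).
p = 0.55, q = 0.15.
p*log(p/q) = 0.55*log(0.55/0.15) = 0.714606.
(1-p)*log((1-p)/(1-q)) = 0.45*log(0.45/0.85) = -0.286195.
D = 0.714606 + -0.286195 = 0.4284

0.4284


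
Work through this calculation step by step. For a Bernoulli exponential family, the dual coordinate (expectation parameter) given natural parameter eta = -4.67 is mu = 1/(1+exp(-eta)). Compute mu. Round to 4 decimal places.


Dual coordinate (expectation parameter) for Bernoulli:
mu = 1/(1+exp(-eta)).
eta = -4.67.
exp(-eta) = exp(4.67) = 106.697742.
mu = 1/(1+106.697742) = 0.0093

0.0093


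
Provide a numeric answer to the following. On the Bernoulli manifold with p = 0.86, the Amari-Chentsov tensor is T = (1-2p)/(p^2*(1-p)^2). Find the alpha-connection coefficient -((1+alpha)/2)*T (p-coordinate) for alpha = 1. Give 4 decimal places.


Skewness (Amari-Chentsov) tensor: T = (1-2p)/(p^2*(1-p)^2).
p = 0.86, 1-2p = -0.72, p^2 = 0.7396, (1-p)^2 = 0.0196.
T = -0.72/(0.7396 * 0.0196) = -49.668326.
In the p-coordinate, Gamma^(alpha) = Gamma^(0) - (alpha/2)*T with Gamma^(0) = (1/2)*g'(p) = -T/2,
so Gamma^(alpha) = -((1+alpha)/2)*T.
alpha = 1, -(1+alpha)/2 = -1.0.
Gamma = -1.0 * -49.668326 = 49.6683

49.6683


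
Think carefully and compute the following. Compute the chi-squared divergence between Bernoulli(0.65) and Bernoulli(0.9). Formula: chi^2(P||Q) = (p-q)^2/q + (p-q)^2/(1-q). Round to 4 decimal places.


Chi-squared divergence between Bernoulli distributions:
chi^2 = (p-q)^2/q + (p-q)^2/(1-q).
p = 0.65, q = 0.9, p-q = -0.25.
(p-q)^2 = 0.0625.
term1 = 0.0625/0.9 = 0.069444.
term2 = 0.0625/0.1 = 0.625.
chi^2 = 0.069444 + 0.625 = 0.6944

0.6944


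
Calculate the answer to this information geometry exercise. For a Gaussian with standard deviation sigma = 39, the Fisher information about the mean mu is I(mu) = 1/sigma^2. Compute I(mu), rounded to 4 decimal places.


The Fisher information for the mean of a normal distribution is I(mu) = 1/sigma^2.
sigma = 39, so sigma^2 = 1521.
I(mu) = 1/1521 = 0.0007

0.0007


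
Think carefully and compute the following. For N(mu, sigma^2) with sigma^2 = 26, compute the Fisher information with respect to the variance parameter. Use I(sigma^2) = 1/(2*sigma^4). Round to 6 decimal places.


Fisher information for variance: I(sigma^2) = 1/(2*sigma^4).
sigma^2 = 26, so sigma^4 = 676.
I = 1/(2*676) = 1/1352 = 0.000740

0.000740


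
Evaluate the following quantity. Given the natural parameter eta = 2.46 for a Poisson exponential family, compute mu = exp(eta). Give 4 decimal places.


Expectation parameter for Poisson exponential family:
mu = exp(eta).
eta = 2.46.
mu = exp(2.46) = 11.7048

11.7048


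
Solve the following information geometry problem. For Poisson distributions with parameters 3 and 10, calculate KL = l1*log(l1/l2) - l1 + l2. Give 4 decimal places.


KL divergence for Poisson:
KL = l1*log(l1/l2) - l1 + l2.
l1 = 3, l2 = 10.
log(3/10) = -1.203973.
l1*log(l1/l2) = 3 * -1.203973 = -3.611918.
KL = -3.611918 - 3 + 10 = 3.3881

3.3881


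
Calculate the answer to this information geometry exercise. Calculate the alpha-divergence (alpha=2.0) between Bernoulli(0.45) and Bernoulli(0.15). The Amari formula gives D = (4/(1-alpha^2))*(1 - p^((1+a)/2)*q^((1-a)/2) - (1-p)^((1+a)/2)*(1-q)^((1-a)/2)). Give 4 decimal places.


Amari alpha-divergence:
D = (4/(1-alpha^2))*(1 - p^((1+a)/2)*q^((1-a)/2) - (1-p)^((1+a)/2)*(1-q)^((1-a)/2)).
alpha = 2.0, p = 0.45, q = 0.15.
e1 = (1+alpha)/2 = 1.5, e2 = (1-alpha)/2 = -0.5.
t1 = p^e1 * q^e2 = 0.45^1.5 * 0.15^-0.5 = 0.779423.
t2 = (1-p)^e1 * (1-q)^e2 = 0.55^1.5 * 0.85^-0.5 = 0.44242.
4/(1-alpha^2) = -1.333333.
D = -1.333333*(1 - 0.779423 - 0.44242) = 0.2958

0.2958


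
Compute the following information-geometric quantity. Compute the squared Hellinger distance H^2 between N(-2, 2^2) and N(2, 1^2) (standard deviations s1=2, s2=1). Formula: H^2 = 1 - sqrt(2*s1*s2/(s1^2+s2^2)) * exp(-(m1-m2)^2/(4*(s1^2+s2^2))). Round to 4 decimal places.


Squared Hellinger distance for Gaussians:
H^2 = 1 - sqrt(2*s1*s2/(s1^2+s2^2)) * exp(-(m1-m2)^2/(4*(s1^2+s2^2))).
s1^2 = 4, s2^2 = 1, s1^2+s2^2 = 5.
sqrt(2*2*1/(5)) = 0.894427.
(m1-m2)^2 = (-4)^2 = 16.
exp(-16/(4*5)) = exp(-0.8) = 0.449329.
H^2 = 1 - 0.894427*0.449329 = 0.5981

0.5981


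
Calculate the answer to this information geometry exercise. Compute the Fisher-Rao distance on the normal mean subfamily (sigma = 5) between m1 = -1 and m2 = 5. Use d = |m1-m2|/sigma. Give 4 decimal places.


On the fixed-variance normal subfamily, geodesic distance = |m1-m2|/sigma.
|-1 - 5| = 6.
sigma = 5.
d = 6/5 = 1.2000

1.2000


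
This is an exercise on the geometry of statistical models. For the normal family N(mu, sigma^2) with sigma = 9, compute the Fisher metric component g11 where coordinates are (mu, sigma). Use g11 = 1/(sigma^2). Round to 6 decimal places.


For the 2-parameter normal family, the Fisher metric has:
  g11 = 1/sigma^2, g22 = 2/sigma^2.
sigma = 9, sigma^2 = 81.
g11 = 0.012346

0.012346


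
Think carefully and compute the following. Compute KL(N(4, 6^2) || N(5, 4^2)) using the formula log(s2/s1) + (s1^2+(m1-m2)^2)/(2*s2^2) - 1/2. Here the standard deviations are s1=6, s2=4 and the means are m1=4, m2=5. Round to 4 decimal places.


KL divergence between normal distributions:
KL = log(s2/s1) + (s1^2 + (m1-m2)^2)/(2*s2^2) - 1/2.
log(4/6) = -0.405465.
(6^2 + (4-5)^2)/(2*4^2) = (36 + 1)/32 = 1.15625.
KL = -0.405465 + 1.15625 - 0.5 = 0.2508

0.2508


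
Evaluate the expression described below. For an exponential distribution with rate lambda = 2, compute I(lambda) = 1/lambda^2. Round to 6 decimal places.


Fisher information for exponential: I(lambda) = 1/lambda^2.
lambda = 2, lambda^2 = 4.
I = 1/4 = 0.250000

0.250000


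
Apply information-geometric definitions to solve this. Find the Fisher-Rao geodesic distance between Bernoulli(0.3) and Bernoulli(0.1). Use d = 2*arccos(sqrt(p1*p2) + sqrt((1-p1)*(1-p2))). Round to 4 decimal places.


Geodesic distance on Bernoulli manifold:
d(p1,p2) = 2*arccos(sqrt(p1*p2) + sqrt((1-p1)*(1-p2))).
sqrt(p1*p2) = sqrt(0.3*0.1) = 0.173205.
sqrt((1-p1)*(1-p2)) = sqrt(0.7*0.9) = 0.793725.
arg = 0.173205 + 0.793725 = 0.96693.
d = 2*arccos(0.96693) = 0.5158

0.5158


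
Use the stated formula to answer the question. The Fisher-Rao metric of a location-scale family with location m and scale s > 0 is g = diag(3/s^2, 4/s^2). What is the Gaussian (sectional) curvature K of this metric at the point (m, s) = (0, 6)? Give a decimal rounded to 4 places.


The metric has the form g = (A dm^2 + B ds^2)/s^2 with A = 3, B = 4.
Substitute u = sqrt(A/B)*m: g = B*(du^2 + ds^2)/s^2, i.e. B times the
Poincare upper half-plane metric, which has constant Gaussian curvature -1.
Scaling a 2D metric by a constant c divides the Gaussian curvature by c,
so K = -1/B = -1/(4) = -0.2500 everywhere (the point (m, s) = (0, 6) is irrelevant:
the curvature is constant).
The requested Gaussian curvature is K = -0.2500.

-0.2500


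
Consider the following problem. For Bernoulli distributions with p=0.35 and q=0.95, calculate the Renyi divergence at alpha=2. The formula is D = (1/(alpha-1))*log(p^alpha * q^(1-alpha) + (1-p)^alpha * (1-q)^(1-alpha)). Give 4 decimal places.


Renyi divergence of order alpha between Bernoulli distributions:
D = (1/(alpha-1))*log(p^alpha * q^(1-alpha) + (1-p)^alpha * (1-q)^(1-alpha)).
alpha = 2, p = 0.35, q = 0.95.
p^alpha * q^(1-alpha) = 0.35^2 * 0.95^-1 = 0.128947.
(1-p)^alpha * (1-q)^(1-alpha) = 0.65^2 * 0.05^-1 = 8.45.
sum = 0.128947 + 8.45 = 8.578947.
D = (1/1)*log(8.578947) = 2.1493

2.1493


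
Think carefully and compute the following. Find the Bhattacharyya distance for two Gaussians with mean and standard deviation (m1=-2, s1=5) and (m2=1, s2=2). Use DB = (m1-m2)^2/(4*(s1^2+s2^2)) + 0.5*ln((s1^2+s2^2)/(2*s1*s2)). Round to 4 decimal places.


Bhattacharyya distance between two Gaussians:
DB = (m1-m2)^2/(4*(s1^2+s2^2)) + (1/2)*ln((s1^2+s2^2)/(2*s1*s2)).
(m1-m2)^2 = (-3)^2 = 9.
s1^2+s2^2 = 25 + 4 = 29.
term1 = 9/116 = 0.077586.
term2 = 0.5*ln(29/20.0) = 0.185782.
DB = 0.077586 + 0.185782 = 0.2634

0.2634


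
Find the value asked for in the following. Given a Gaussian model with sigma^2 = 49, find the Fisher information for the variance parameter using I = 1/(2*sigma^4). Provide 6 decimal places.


Fisher information for variance: I(sigma^2) = 1/(2*sigma^4).
sigma^2 = 49, so sigma^4 = 2401.
I = 1/(2*2401) = 1/4802 = 0.000208

0.000208


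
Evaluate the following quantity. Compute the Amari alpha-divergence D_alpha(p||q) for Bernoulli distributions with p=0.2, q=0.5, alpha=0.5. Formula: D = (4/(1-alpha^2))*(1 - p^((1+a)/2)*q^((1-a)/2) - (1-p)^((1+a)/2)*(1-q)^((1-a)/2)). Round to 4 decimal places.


Amari alpha-divergence:
D = (4/(1-alpha^2))*(1 - p^((1+a)/2)*q^((1-a)/2) - (1-p)^((1+a)/2)*(1-q)^((1-a)/2)).
alpha = 0.5, p = 0.2, q = 0.5.
e1 = (1+alpha)/2 = 0.75, e2 = (1-alpha)/2 = 0.25.
t1 = p^e1 * q^e2 = 0.2^0.75 * 0.5^0.25 = 0.251487.
t2 = (1-p)^e1 * (1-q)^e2 = 0.8^0.75 * 0.5^0.25 = 0.711312.
4/(1-alpha^2) = 5.333333.
D = 5.333333*(1 - 0.251487 - 0.711312) = 0.1984

0.1984


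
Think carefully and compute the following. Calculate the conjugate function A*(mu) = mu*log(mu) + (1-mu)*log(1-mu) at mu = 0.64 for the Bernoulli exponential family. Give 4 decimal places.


Legendre transform for Bernoulli:
A*(mu) = mu*log(mu) + (1-mu)*log(1-mu).
mu = 0.64, 1-mu = 0.36.
mu*log(mu) = 0.64*log(0.64) = -0.285624.
(1-mu)*log(1-mu) = 0.36*log(0.36) = -0.367794.
A* = -0.285624 + -0.367794 = -0.6534

-0.6534


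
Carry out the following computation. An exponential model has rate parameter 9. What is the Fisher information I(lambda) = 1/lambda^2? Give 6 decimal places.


Fisher information for exponential: I(lambda) = 1/lambda^2.
lambda = 9, lambda^2 = 81.
I = 1/81 = 0.012346

0.012346


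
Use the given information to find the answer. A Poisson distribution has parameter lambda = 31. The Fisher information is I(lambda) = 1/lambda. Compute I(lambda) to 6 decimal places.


Fisher information for Poisson: I(lambda) = 1/lambda.
lambda = 31.
I(lambda) = 1/31 = 0.032258

0.032258


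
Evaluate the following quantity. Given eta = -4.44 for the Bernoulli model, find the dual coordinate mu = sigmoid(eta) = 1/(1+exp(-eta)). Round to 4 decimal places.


Dual coordinate (expectation parameter) for Bernoulli:
mu = 1/(1+exp(-eta)).
eta = -4.44.
exp(-eta) = exp(4.44) = 84.774942.
mu = 1/(1+84.774942) = 0.0117

0.0117


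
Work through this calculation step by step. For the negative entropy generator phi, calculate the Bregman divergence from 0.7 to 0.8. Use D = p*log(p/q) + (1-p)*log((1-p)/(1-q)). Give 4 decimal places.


Bregman divergence with negative entropy generator:
D = p*log(p/q) + (1-p)*log((1-p)/(1-q)).
p = 0.7, q = 0.8.
p*log(p/q) = 0.7*log(0.7/0.8) = -0.093472.
(1-p)*log((1-p)/(1-q)) = 0.3*log(0.3/0.2) = 0.12164.
D = -0.093472 + 0.12164 = 0.0282

0.0282


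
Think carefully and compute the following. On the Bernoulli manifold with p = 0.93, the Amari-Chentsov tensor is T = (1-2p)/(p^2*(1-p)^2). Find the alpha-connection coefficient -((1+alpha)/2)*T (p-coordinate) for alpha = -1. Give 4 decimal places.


Skewness (Amari-Chentsov) tensor: T = (1-2p)/(p^2*(1-p)^2).
p = 0.93, 1-2p = -0.86, p^2 = 0.8649, (1-p)^2 = 0.0049.
T = -0.86/(0.8649 * 0.0049) = -202.92543.
In the p-coordinate, Gamma^(alpha) = Gamma^(0) - (alpha/2)*T with Gamma^(0) = (1/2)*g'(p) = -T/2,
so Gamma^(alpha) = -((1+alpha)/2)*T.
alpha = -1, -(1+alpha)/2 = 0.0.
Gamma = 0.0 * -202.92543 = 0.0000

0.0000


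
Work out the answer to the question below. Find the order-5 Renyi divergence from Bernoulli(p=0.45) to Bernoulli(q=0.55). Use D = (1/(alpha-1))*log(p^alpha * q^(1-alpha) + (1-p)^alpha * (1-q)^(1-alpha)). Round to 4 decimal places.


Renyi divergence of order alpha between Bernoulli distributions:
D = (1/(alpha-1))*log(p^alpha * q^(1-alpha) + (1-p)^alpha * (1-q)^(1-alpha)).
alpha = 5, p = 0.45, q = 0.55.
p^alpha * q^(1-alpha) = 0.45^5 * 0.55^-4 = 0.201656.
(1-p)^alpha * (1-q)^(1-alpha) = 0.55^5 * 0.45^-4 = 1.227336.
sum = 0.201656 + 1.227336 = 1.428992.
D = (1/4)*log(1.428992) = 0.0892

0.0892


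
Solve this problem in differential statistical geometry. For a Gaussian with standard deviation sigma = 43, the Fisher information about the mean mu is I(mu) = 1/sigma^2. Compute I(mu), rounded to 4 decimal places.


The Fisher information for the mean of a normal distribution is I(mu) = 1/sigma^2.
sigma = 43, so sigma^2 = 1849.
I(mu) = 1/1849 = 0.0005

0.0005


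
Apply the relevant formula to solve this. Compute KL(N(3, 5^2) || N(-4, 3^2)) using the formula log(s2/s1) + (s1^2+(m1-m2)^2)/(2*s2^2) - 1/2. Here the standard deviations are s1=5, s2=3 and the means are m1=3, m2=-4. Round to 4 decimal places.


KL divergence between normal distributions:
KL = log(s2/s1) + (s1^2 + (m1-m2)^2)/(2*s2^2) - 1/2.
log(3/5) = -0.510826.
(5^2 + (3--4)^2)/(2*3^2) = (25 + 49)/18 = 4.111111.
KL = -0.510826 + 4.111111 - 0.5 = 3.1003

3.1003


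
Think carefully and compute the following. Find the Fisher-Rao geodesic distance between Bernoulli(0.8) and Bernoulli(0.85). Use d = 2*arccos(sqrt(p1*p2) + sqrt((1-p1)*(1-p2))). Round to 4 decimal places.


Geodesic distance on Bernoulli manifold:
d(p1,p2) = 2*arccos(sqrt(p1*p2) + sqrt((1-p1)*(1-p2))).
sqrt(p1*p2) = sqrt(0.8*0.85) = 0.824621.
sqrt((1-p1)*(1-p2)) = sqrt(0.2*0.15) = 0.173205.
arg = 0.824621 + 0.173205 = 0.997826.
d = 2*arccos(0.997826) = 0.1319

0.1319


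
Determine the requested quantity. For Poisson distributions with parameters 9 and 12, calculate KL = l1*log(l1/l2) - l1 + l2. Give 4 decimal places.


KL divergence for Poisson:
KL = l1*log(l1/l2) - l1 + l2.
l1 = 9, l2 = 12.
log(9/12) = -0.287682.
l1*log(l1/l2) = 9 * -0.287682 = -2.589139.
KL = -2.589139 - 9 + 12 = 0.4109

0.4109


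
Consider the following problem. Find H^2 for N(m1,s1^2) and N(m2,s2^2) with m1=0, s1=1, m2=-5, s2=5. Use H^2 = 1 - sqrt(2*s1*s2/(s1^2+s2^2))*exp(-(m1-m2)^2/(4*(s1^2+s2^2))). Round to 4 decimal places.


Squared Hellinger distance for Gaussians:
H^2 = 1 - sqrt(2*s1*s2/(s1^2+s2^2)) * exp(-(m1-m2)^2/(4*(s1^2+s2^2))).
s1^2 = 1, s2^2 = 25, s1^2+s2^2 = 26.
sqrt(2*1*5/(26)) = 0.620174.
(m1-m2)^2 = (5)^2 = 25.
exp(-25/(4*26)) = exp(-0.240385) = 0.786325.
H^2 = 1 - 0.620174*0.786325 = 0.5123

0.5123


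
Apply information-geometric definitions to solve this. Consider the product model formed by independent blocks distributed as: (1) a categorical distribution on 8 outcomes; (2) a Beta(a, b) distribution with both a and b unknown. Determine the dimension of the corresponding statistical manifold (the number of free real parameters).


The dimension of a statistical manifold equals the number of free
(independent) real parameters of the model. For a product of independent
blocks the parameter counts add.
- categorical on 8 outcomes (probabilities sum to 1): 8-1 = 7.
- Beta (a, b): 2.
Total = 7 + 2 = 9.
Dimension = 9

9


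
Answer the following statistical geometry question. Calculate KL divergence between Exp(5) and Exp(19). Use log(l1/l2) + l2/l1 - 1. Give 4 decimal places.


KL divergence for exponential family:
KL = log(l1/l2) + l2/l1 - 1.
log(5/19) = -1.335001.
19/5 = 3.8.
KL = -1.335001 + 3.8 - 1 = 1.4650

1.4650


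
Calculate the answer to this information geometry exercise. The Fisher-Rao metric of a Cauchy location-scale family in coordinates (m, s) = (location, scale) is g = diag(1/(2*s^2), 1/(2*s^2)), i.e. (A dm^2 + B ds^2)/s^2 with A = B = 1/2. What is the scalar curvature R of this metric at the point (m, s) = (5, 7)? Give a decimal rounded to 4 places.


The metric has the form g = (A dm^2 + B ds^2)/s^2 with A = 1/2, B = 1/2.
Substitute u = sqrt(A/B)*m: g = B*(du^2 + ds^2)/s^2, i.e. B times the
Poincare upper half-plane metric, which has constant Gaussian curvature -1.
Scaling a 2D metric by a constant c divides the Gaussian curvature by c,
so K = -1/B = -1/(1/2) = -2.0000 everywhere (the point (m, s) = (5, 7) is irrelevant:
the curvature is constant).
Scalar curvature in dimension 2: R = 2K = -2/(1/2) = -4.0000.

-4.0000


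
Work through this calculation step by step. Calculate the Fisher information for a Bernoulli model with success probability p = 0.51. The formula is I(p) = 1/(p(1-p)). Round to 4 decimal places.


For Bernoulli(p), Fisher information is I(p) = 1/(p*(1-p)).
p = 0.51, 1-p = 0.49.
p*(1-p) = 0.2499.
I(p) = 1/0.2499 = 4.0016

4.0016


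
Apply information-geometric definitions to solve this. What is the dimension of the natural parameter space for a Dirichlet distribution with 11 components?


Exponential family dimension calculation:
Dirichlet with 11 components has 11 natural parameters.

11


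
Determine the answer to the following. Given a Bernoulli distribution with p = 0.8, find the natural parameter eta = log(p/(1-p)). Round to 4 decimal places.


Natural parameter for Bernoulli: eta = log(p/(1-p)).
p = 0.8, 1-p = 0.2.
p/(1-p) = 4.0.
eta = log(4.0) = 1.3863

1.3863


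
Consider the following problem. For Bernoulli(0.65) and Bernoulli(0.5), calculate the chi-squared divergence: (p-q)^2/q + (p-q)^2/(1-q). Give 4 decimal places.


Chi-squared divergence between Bernoulli distributions:
chi^2 = (p-q)^2/q + (p-q)^2/(1-q).
p = 0.65, q = 0.5, p-q = 0.15.
(p-q)^2 = 0.0225.
term1 = 0.0225/0.5 = 0.045.
term2 = 0.0225/0.5 = 0.045.
chi^2 = 0.045 + 0.045 = 0.0900

0.0900


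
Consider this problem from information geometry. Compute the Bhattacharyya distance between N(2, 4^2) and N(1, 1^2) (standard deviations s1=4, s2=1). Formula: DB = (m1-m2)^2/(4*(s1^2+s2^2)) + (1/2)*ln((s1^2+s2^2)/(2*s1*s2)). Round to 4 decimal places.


Bhattacharyya distance between two Gaussians:
DB = (m1-m2)^2/(4*(s1^2+s2^2)) + (1/2)*ln((s1^2+s2^2)/(2*s1*s2)).
(m1-m2)^2 = (1)^2 = 1.
s1^2+s2^2 = 16 + 1 = 17.
term1 = 1/68 = 0.014706.
term2 = 0.5*ln(17/8.0) = 0.376886.
DB = 0.014706 + 0.376886 = 0.3916

0.3916


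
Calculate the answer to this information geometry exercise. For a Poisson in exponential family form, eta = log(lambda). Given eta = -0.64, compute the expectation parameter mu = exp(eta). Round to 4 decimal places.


Expectation parameter for Poisson exponential family:
mu = exp(eta).
eta = -0.64.
mu = exp(-0.64) = 0.5273

0.5273


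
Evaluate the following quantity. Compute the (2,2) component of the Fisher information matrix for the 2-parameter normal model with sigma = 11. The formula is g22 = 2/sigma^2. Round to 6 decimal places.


For the 2-parameter normal family, the Fisher metric has:
  g11 = 1/sigma^2, g22 = 2/sigma^2.
sigma = 11, sigma^2 = 121.
g22 = 0.016529

0.016529


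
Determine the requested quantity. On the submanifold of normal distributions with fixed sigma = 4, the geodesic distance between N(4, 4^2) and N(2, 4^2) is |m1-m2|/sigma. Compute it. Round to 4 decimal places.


On the fixed-variance normal subfamily, geodesic distance = |m1-m2|/sigma.
|4 - 2| = 2.
sigma = 4.
d = 2/4 = 0.5000

0.5000


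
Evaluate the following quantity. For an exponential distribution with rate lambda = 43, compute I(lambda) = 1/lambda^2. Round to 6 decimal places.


Fisher information for exponential: I(lambda) = 1/lambda^2.
lambda = 43, lambda^2 = 1849.
I = 1/1849 = 0.000541

0.000541


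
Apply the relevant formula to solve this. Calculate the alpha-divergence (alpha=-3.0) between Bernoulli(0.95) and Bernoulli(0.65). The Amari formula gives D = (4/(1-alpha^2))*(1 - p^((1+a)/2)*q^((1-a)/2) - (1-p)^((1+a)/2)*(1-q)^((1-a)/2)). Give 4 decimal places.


Amari alpha-divergence:
D = (4/(1-alpha^2))*(1 - p^((1+a)/2)*q^((1-a)/2) - (1-p)^((1+a)/2)*(1-q)^((1-a)/2)).
alpha = -3.0, p = 0.95, q = 0.65.
e1 = (1+alpha)/2 = -1.0, e2 = (1-alpha)/2 = 2.0.
t1 = p^e1 * q^e2 = 0.95^-1.0 * 0.65^2.0 = 0.444737.
t2 = (1-p)^e1 * (1-q)^e2 = 0.05^-1.0 * 0.35^2.0 = 2.45.
4/(1-alpha^2) = -0.5.
D = -0.5*(1 - 0.444737 - 2.45) = 0.9474

0.9474


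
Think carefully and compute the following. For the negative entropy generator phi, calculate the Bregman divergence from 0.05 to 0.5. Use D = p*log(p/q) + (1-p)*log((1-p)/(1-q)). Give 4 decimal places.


Bregman divergence with negative entropy generator:
D = p*log(p/q) + (1-p)*log((1-p)/(1-q)).
p = 0.05, q = 0.5.
p*log(p/q) = 0.05*log(0.05/0.5) = -0.115129.
(1-p)*log((1-p)/(1-q)) = 0.95*log(0.95/0.5) = 0.609761.
D = -0.115129 + 0.609761 = 0.4946

0.4946


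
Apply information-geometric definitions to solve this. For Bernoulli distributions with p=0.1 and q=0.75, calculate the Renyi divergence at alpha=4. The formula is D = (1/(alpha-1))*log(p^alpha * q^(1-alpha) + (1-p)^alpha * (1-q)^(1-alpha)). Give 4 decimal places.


Renyi divergence of order alpha between Bernoulli distributions:
D = (1/(alpha-1))*log(p^alpha * q^(1-alpha) + (1-p)^alpha * (1-q)^(1-alpha)).
alpha = 4, p = 0.1, q = 0.75.
p^alpha * q^(1-alpha) = 0.1^4 * 0.75^-3 = 0.000237.
(1-p)^alpha * (1-q)^(1-alpha) = 0.9^4 * 0.25^-3 = 41.9904.
sum = 0.000237 + 41.9904 = 41.990637.
D = (1/3)*log(41.990637) = 1.2458

1.2458


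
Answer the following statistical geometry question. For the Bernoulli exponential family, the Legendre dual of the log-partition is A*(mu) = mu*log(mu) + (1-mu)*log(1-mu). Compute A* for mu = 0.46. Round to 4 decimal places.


Legendre transform for Bernoulli:
A*(mu) = mu*log(mu) + (1-mu)*log(1-mu).
mu = 0.46, 1-mu = 0.54.
mu*log(mu) = 0.46*log(0.46) = -0.357203.
(1-mu)*log(1-mu) = 0.54*log(0.54) = -0.332741.
A* = -0.357203 + -0.332741 = -0.6899

-0.6899


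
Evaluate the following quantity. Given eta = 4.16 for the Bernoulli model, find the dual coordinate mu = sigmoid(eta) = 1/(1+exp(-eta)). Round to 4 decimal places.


Dual coordinate (expectation parameter) for Bernoulli:
mu = 1/(1+exp(-eta)).
eta = 4.16.
exp(-eta) = exp(-4.16) = 0.015608.
mu = 1/(1+0.015608) = 0.9846

0.9846


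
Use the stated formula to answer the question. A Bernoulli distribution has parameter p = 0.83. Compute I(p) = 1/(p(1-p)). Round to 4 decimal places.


For Bernoulli(p), Fisher information is I(p) = 1/(p*(1-p)).
p = 0.83, 1-p = 0.17.
p*(1-p) = 0.1411.
I(p) = 1/0.1411 = 7.0872

7.0872


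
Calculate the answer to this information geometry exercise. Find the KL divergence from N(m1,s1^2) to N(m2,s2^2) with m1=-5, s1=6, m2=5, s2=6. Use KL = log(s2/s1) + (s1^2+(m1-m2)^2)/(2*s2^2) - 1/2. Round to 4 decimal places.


KL divergence between normal distributions:
KL = log(s2/s1) + (s1^2 + (m1-m2)^2)/(2*s2^2) - 1/2.
log(6/6) = 0.0.
(6^2 + (-5-5)^2)/(2*6^2) = (36 + 100)/72 = 1.888889.
KL = 0.0 + 1.888889 - 0.5 = 1.3889

1.3889
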